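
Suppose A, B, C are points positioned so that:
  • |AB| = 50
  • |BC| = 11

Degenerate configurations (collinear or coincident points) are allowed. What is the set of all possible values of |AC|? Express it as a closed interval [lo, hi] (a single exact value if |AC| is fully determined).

|AC| ∈ [39, 61]  (≈ [39.0000, 61.0000])

|AB| ∈ {50}
|BC| ∈ {11}
|AC| ∈ [39, 61]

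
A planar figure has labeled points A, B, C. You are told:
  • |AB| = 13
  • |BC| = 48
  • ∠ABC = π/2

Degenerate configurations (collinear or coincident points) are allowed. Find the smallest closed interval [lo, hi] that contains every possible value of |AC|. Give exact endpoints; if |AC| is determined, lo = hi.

|AB| ∈ {13}
|BC| ∈ {48}
|AC| ∈ {√(2473)}

|AC| = √(2473)  (≈ 49.7293)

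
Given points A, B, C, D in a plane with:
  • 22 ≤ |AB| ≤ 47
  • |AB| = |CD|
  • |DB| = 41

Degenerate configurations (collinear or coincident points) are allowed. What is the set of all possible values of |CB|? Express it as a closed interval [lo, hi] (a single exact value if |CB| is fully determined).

|AB| ∈ [22, 47]
|BD| ∈ {41}
|CD| ∈ [22, 47]
|AD| ∈ [0, 88]
|BC| ∈ [0, 88]
|AC| ∈ [0, 135]

|CB| ∈ [0, 88]  (≈ [0.0000, 88.0000])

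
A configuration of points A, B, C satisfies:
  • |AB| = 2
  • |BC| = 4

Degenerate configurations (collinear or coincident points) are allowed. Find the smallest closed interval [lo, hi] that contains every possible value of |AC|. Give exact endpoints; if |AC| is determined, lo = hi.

|AB| ∈ {2}
|BC| ∈ {4}
|AC| ∈ [2, 6]

|AC| ∈ [2, 6]  (≈ [2.0000, 6.0000])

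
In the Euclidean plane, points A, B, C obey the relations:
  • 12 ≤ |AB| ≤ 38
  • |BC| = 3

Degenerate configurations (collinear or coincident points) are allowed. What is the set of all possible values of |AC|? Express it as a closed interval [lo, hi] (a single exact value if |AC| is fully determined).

|AC| ∈ [9, 41]  (≈ [9.0000, 41.0000])

|AB| ∈ [12, 38]
|BC| ∈ {3}
|AC| ∈ [9, 41]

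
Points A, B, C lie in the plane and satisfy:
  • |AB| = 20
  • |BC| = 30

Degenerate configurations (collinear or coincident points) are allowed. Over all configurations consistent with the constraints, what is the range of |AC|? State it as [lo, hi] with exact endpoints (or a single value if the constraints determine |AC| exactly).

|AC| ∈ [10, 50]  (≈ [10.0000, 50.0000])

|AB| ∈ {20}
|BC| ∈ {30}
|AC| ∈ [10, 50]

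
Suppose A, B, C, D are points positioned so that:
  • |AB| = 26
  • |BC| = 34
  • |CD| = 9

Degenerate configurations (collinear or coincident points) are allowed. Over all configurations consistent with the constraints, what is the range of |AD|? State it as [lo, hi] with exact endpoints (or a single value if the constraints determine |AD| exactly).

|AB| ∈ {26}
|BC| ∈ {34}
|CD| ∈ {9}
|AC| ∈ [8, 60]
|BD| ∈ [25, 43]
|AD| ∈ [0, 69]

|AD| ∈ [0, 69]  (≈ [0.0000, 69.0000])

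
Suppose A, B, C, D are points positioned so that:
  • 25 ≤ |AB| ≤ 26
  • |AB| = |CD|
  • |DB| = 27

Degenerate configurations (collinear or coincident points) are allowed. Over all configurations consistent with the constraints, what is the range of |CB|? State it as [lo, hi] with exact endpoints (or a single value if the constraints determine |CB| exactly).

|CB| ∈ [1, 53]  (≈ [1.0000, 53.0000])

|AB| ∈ [25, 26]
|BD| ∈ {27}
|CD| ∈ [25, 26]
|AD| ∈ [1, 53]
|BC| ∈ [1, 53]
|AC| ∈ [0, 79]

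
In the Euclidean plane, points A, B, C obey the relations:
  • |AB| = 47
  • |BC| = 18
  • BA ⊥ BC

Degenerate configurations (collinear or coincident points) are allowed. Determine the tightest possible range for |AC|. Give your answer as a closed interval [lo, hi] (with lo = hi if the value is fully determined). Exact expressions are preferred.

|AB| ∈ {47}
|BC| ∈ {18}
|AC| ∈ {√(2533)}

|AC| = √(2533)  (≈ 50.3289)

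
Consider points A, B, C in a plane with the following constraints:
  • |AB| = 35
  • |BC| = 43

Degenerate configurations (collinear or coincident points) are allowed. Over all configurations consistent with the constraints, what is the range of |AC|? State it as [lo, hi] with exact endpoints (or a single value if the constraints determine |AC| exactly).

|AC| ∈ [8, 78]  (≈ [8.0000, 78.0000])

|AB| ∈ {35}
|BC| ∈ {43}
|AC| ∈ [8, 78]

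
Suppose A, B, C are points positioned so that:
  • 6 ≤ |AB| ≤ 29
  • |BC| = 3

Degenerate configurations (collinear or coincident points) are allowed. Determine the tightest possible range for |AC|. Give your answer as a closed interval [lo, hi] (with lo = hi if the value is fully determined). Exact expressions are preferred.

|AC| ∈ [3, 32]  (≈ [3.0000, 32.0000])

|AB| ∈ [6, 29]
|BC| ∈ {3}
|AC| ∈ [3, 32]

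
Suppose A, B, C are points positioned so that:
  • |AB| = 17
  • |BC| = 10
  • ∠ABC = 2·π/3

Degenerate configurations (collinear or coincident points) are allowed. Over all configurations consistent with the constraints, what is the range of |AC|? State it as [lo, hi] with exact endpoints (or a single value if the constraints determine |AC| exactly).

|AB| ∈ {17}
|BC| ∈ {10}
|AC| ∈ {√(559)}

|AC| = √(559)  (≈ 23.6432)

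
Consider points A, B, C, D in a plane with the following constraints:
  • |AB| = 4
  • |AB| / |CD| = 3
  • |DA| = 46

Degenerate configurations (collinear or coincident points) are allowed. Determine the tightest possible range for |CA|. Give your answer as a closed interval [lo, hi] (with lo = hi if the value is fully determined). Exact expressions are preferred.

|CA| ∈ [134/3, 142/3]  (≈ [44.6667, 47.3333])

|AB| ∈ {4}
|AD| ∈ {46}
|CD| ∈ {4/3}
|BD| ∈ [42, 50]
|AC| ∈ [134/3, 142/3]
|BC| ∈ [122/3, 154/3]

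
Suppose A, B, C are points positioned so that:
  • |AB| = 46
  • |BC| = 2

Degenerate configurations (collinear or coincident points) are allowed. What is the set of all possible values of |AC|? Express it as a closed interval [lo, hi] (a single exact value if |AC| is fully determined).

|AC| ∈ [44, 48]  (≈ [44.0000, 48.0000])

|AB| ∈ {46}
|BC| ∈ {2}
|AC| ∈ [44, 48]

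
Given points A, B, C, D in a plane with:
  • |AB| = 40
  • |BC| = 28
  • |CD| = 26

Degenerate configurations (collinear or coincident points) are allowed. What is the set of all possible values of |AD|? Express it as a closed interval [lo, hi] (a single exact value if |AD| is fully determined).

|AD| ∈ [0, 94]  (≈ [0.0000, 94.0000])

|AB| ∈ {40}
|BC| ∈ {28}
|CD| ∈ {26}
|AC| ∈ [12, 68]
|BD| ∈ [2, 54]
|AD| ∈ [0, 94]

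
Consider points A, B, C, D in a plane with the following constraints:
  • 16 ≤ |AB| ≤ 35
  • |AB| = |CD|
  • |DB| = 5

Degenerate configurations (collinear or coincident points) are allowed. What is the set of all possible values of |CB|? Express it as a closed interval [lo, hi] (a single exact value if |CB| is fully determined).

|AB| ∈ [16, 35]
|BD| ∈ {5}
|CD| ∈ [16, 35]
|AD| ∈ [11, 40]
|BC| ∈ [11, 40]
|AC| ∈ [0, 75]

|CB| ∈ [11, 40]  (≈ [11.0000, 40.0000])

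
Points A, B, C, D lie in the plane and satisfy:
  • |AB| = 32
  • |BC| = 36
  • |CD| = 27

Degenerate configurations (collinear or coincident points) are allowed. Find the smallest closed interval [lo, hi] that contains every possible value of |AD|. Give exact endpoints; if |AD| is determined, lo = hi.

|AB| ∈ {32}
|BC| ∈ {36}
|CD| ∈ {27}
|AC| ∈ [4, 68]
|BD| ∈ [9, 63]
|AD| ∈ [0, 95]

|AD| ∈ [0, 95]  (≈ [0.0000, 95.0000])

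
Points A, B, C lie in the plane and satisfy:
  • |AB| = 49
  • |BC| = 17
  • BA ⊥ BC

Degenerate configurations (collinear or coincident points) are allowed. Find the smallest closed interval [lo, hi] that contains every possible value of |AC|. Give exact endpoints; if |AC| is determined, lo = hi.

|AC| = √(2690)  (≈ 51.8652)

|AB| ∈ {49}
|BC| ∈ {17}
|AC| ∈ {√(2690)}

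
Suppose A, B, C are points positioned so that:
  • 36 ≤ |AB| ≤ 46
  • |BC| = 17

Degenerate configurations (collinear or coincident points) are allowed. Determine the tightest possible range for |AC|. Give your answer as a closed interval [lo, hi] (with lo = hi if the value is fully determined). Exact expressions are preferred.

|AC| ∈ [19, 63]  (≈ [19.0000, 63.0000])

|AB| ∈ [36, 46]
|BC| ∈ {17}
|AC| ∈ [19, 63]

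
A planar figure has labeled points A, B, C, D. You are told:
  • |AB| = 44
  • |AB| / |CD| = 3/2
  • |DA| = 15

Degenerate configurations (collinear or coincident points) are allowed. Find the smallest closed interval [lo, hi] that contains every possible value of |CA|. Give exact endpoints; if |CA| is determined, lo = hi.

|AB| ∈ {44}
|AD| ∈ {15}
|CD| ∈ {88/3}
|BD| ∈ [29, 59]
|AC| ∈ [43/3, 133/3]
|BC| ∈ [0, 265/3]

|CA| ∈ [43/3, 133/3]  (≈ [14.3333, 44.3333])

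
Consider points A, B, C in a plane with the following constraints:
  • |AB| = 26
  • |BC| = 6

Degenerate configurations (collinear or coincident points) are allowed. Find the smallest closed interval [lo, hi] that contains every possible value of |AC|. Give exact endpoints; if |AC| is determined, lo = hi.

|AC| ∈ [20, 32]  (≈ [20.0000, 32.0000])

|AB| ∈ {26}
|BC| ∈ {6}
|AC| ∈ [20, 32]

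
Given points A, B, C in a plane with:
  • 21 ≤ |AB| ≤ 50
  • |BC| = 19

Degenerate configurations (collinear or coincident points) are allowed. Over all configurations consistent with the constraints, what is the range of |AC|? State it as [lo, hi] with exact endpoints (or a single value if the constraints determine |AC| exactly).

|AB| ∈ [21, 50]
|BC| ∈ {19}
|AC| ∈ [2, 69]

|AC| ∈ [2, 69]  (≈ [2.0000, 69.0000])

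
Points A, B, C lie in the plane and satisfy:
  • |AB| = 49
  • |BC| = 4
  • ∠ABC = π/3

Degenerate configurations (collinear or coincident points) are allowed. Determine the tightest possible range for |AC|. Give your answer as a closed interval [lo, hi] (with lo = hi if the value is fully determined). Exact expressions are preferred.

|AC| = √(2221)  (≈ 47.1275)

|AB| ∈ {49}
|BC| ∈ {4}
|AC| ∈ {√(2221)}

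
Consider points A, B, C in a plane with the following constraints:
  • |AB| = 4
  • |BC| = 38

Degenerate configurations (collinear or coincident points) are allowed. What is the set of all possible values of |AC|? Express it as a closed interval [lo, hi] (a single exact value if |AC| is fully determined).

|AB| ∈ {4}
|BC| ∈ {38}
|AC| ∈ [34, 42]

|AC| ∈ [34, 42]  (≈ [34.0000, 42.0000])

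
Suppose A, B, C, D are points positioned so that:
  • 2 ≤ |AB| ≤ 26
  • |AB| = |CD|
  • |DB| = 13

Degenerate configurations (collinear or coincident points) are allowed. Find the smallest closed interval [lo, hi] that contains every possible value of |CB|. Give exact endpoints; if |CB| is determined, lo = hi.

|AB| ∈ [2, 26]
|BD| ∈ {13}
|CD| ∈ [2, 26]
|AD| ∈ [0, 39]
|BC| ∈ [0, 39]
|AC| ∈ [0, 65]

|CB| ∈ [0, 39]  (≈ [0.0000, 39.0000])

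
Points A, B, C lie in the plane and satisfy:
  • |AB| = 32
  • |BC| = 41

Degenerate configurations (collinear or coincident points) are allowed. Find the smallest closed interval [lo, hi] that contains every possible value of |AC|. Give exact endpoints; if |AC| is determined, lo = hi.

|AB| ∈ {32}
|BC| ∈ {41}
|AC| ∈ [9, 73]

|AC| ∈ [9, 73]  (≈ [9.0000, 73.0000])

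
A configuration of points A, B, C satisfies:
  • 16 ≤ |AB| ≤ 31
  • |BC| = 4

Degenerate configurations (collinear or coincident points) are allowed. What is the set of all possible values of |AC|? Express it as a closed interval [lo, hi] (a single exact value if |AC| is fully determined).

|AC| ∈ [12, 35]  (≈ [12.0000, 35.0000])

|AB| ∈ [16, 31]
|BC| ∈ {4}
|AC| ∈ [12, 35]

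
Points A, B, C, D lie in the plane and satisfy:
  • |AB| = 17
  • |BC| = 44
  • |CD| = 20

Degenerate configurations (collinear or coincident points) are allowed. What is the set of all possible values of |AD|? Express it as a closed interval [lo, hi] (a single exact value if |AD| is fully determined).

|AB| ∈ {17}
|BC| ∈ {44}
|CD| ∈ {20}
|AC| ∈ [27, 61]
|BD| ∈ [24, 64]
|AD| ∈ [7, 81]

|AD| ∈ [7, 81]  (≈ [7.0000, 81.0000])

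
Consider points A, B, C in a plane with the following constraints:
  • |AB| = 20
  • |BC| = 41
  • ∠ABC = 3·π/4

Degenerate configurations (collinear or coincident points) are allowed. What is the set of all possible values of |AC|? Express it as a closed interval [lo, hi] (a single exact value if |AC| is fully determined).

|AB| ∈ {20}
|BC| ∈ {41}
|AC| ∈ {√(820·√(2) + 2081)}

|AC| = √(820·√(2) + 2081)  (≈ 56.9268)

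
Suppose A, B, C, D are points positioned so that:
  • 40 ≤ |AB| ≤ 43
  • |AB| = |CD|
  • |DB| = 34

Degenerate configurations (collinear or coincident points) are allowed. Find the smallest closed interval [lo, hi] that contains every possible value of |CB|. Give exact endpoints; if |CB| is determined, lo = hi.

|CB| ∈ [6, 77]  (≈ [6.0000, 77.0000])

|AB| ∈ [40, 43]
|BD| ∈ {34}
|CD| ∈ [40, 43]
|AD| ∈ [6, 77]
|BC| ∈ [6, 77]
|AC| ∈ [0, 120]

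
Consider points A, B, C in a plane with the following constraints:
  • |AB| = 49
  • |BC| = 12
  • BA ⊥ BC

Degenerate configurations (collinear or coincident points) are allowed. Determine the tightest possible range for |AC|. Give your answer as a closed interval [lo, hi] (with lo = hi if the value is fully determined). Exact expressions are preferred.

|AC| = √(2545)  (≈ 50.4480)

|AB| ∈ {49}
|BC| ∈ {12}
|AC| ∈ {√(2545)}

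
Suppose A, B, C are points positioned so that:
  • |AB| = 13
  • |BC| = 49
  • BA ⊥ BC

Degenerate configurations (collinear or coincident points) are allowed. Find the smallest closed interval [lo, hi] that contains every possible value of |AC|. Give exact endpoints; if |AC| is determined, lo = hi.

|AB| ∈ {13}
|BC| ∈ {49}
|AC| ∈ {√(2570)}

|AC| = √(2570)  (≈ 50.6952)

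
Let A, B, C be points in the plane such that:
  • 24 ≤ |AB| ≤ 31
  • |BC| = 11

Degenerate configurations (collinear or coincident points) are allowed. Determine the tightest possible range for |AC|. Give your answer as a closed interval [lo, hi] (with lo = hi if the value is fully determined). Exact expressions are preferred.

|AC| ∈ [13, 42]  (≈ [13.0000, 42.0000])

|AB| ∈ [24, 31]
|BC| ∈ {11}
|AC| ∈ [13, 42]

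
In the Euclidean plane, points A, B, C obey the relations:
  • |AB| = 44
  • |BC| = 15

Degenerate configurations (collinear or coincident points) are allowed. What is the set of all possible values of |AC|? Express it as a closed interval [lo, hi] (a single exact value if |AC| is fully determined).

|AB| ∈ {44}
|BC| ∈ {15}
|AC| ∈ [29, 59]

|AC| ∈ [29, 59]  (≈ [29.0000, 59.0000])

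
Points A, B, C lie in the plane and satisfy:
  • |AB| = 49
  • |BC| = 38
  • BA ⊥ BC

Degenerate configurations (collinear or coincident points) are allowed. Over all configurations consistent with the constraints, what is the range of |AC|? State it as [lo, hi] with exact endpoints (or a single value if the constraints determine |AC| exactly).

|AC| = √(3845)  (≈ 62.0081)

|AB| ∈ {49}
|BC| ∈ {38}
|AC| ∈ {√(3845)}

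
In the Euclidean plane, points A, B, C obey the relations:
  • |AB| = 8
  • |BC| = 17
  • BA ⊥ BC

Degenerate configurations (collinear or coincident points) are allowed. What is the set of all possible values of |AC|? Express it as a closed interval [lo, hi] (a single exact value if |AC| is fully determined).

|AB| ∈ {8}
|BC| ∈ {17}
|AC| ∈ {√(353)}

|AC| = √(353)  (≈ 18.7883)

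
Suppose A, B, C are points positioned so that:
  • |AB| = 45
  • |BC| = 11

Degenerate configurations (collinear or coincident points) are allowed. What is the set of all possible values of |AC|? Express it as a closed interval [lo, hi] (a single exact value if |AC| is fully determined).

|AC| ∈ [34, 56]  (≈ [34.0000, 56.0000])

|AB| ∈ {45}
|BC| ∈ {11}
|AC| ∈ [34, 56]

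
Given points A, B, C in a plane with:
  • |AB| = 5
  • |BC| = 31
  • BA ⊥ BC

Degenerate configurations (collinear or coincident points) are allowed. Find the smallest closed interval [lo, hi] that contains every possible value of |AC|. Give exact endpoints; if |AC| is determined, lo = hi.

|AB| ∈ {5}
|BC| ∈ {31}
|AC| ∈ {√(986)}

|AC| = √(986)  (≈ 31.4006)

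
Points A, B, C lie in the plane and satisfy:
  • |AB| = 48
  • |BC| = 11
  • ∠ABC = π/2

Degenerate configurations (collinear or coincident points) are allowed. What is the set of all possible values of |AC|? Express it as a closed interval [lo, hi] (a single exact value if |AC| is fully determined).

|AB| ∈ {48}
|BC| ∈ {11}
|AC| ∈ {5·√(97)}

|AC| = 5·√(97)  (≈ 49.2443)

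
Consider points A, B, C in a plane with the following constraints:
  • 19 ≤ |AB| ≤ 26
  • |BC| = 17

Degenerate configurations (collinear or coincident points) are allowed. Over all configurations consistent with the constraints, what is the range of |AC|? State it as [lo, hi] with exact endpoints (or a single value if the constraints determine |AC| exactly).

|AB| ∈ [19, 26]
|BC| ∈ {17}
|AC| ∈ [2, 43]

|AC| ∈ [2, 43]  (≈ [2.0000, 43.0000])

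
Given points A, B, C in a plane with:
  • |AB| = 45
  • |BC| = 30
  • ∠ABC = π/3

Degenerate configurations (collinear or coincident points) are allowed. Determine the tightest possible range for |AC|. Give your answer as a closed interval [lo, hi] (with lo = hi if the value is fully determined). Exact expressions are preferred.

|AB| ∈ {45}
|BC| ∈ {30}
|AC| ∈ {15·√(7)}

|AC| = 15·√(7)  (≈ 39.6863)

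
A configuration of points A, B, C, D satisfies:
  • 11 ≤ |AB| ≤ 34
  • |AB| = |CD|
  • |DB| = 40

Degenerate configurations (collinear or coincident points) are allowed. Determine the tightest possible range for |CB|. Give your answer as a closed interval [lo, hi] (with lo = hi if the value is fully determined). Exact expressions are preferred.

|CB| ∈ [6, 74]  (≈ [6.0000, 74.0000])

|AB| ∈ [11, 34]
|BD| ∈ {40}
|CD| ∈ [11, 34]
|AD| ∈ [6, 74]
|BC| ∈ [6, 74]
|AC| ∈ [0, 108]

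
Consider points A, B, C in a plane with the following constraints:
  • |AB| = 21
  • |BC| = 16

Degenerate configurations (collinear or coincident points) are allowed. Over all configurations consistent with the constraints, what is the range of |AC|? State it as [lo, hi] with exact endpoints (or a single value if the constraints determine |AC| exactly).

|AB| ∈ {21}
|BC| ∈ {16}
|AC| ∈ [5, 37]

|AC| ∈ [5, 37]  (≈ [5.0000, 37.0000])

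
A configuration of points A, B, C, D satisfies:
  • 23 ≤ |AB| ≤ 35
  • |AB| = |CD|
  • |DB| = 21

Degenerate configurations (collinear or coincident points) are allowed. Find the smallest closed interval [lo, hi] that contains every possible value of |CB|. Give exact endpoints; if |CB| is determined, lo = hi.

|AB| ∈ [23, 35]
|BD| ∈ {21}
|CD| ∈ [23, 35]
|AD| ∈ [2, 56]
|BC| ∈ [2, 56]
|AC| ∈ [0, 91]

|CB| ∈ [2, 56]  (≈ [2.0000, 56.0000])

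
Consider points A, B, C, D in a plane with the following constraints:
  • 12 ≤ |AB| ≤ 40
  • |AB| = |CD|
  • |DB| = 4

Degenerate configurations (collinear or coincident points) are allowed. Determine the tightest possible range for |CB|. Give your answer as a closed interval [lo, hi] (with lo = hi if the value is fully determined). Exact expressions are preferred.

|AB| ∈ [12, 40]
|BD| ∈ {4}
|CD| ∈ [12, 40]
|AD| ∈ [8, 44]
|BC| ∈ [8, 44]
|AC| ∈ [0, 84]

|CB| ∈ [8, 44]  (≈ [8.0000, 44.0000])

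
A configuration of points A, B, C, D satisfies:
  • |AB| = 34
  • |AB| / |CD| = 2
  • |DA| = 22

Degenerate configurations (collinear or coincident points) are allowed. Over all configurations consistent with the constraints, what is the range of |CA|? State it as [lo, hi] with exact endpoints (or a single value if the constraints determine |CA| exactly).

|CA| ∈ [5, 39]  (≈ [5.0000, 39.0000])

|AB| ∈ {34}
|AD| ∈ {22}
|CD| ∈ {17}
|BD| ∈ [12, 56]
|AC| ∈ [5, 39]
|BC| ∈ [0, 73]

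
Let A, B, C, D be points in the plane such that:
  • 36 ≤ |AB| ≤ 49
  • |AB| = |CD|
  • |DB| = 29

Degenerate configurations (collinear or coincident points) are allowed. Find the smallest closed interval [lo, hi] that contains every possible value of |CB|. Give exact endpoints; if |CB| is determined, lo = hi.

|CB| ∈ [7, 78]  (≈ [7.0000, 78.0000])

|AB| ∈ [36, 49]
|BD| ∈ {29}
|CD| ∈ [36, 49]
|AD| ∈ [7, 78]
|BC| ∈ [7, 78]
|AC| ∈ [0, 127]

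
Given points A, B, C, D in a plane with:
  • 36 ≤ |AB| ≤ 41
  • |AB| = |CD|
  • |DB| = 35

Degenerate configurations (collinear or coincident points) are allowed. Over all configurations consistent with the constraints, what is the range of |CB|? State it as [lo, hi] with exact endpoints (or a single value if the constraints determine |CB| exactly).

|AB| ∈ [36, 41]
|BD| ∈ {35}
|CD| ∈ [36, 41]
|AD| ∈ [1, 76]
|BC| ∈ [1, 76]
|AC| ∈ [0, 117]

|CB| ∈ [1, 76]  (≈ [1.0000, 76.0000])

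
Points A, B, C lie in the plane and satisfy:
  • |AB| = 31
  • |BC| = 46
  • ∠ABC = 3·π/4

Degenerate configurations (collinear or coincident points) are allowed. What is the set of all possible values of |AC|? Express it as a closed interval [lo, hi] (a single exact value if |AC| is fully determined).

|AC| = √(1426·√(2) + 3077)  (≈ 71.3699)

|AB| ∈ {31}
|BC| ∈ {46}
|AC| ∈ {√(1426·√(2) + 3077)}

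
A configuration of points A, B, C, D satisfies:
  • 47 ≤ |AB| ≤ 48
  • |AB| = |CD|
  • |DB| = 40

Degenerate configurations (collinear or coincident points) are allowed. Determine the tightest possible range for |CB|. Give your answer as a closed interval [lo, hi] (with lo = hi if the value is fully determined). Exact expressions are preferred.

|CB| ∈ [7, 88]  (≈ [7.0000, 88.0000])

|AB| ∈ [47, 48]
|BD| ∈ {40}
|CD| ∈ [47, 48]
|AD| ∈ [7, 88]
|BC| ∈ [7, 88]
|AC| ∈ [0, 136]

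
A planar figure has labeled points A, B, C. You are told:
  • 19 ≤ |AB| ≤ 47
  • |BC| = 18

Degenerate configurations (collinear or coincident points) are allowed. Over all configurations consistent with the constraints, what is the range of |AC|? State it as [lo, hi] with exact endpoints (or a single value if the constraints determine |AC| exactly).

|AB| ∈ [19, 47]
|BC| ∈ {18}
|AC| ∈ [1, 65]

|AC| ∈ [1, 65]  (≈ [1.0000, 65.0000])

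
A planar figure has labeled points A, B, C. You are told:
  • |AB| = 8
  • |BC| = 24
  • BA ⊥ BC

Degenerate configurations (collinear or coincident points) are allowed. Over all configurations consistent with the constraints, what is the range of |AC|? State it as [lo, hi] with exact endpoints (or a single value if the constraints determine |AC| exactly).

|AB| ∈ {8}
|BC| ∈ {24}
|AC| ∈ {8·√(10)}

|AC| = 8·√(10)  (≈ 25.2982)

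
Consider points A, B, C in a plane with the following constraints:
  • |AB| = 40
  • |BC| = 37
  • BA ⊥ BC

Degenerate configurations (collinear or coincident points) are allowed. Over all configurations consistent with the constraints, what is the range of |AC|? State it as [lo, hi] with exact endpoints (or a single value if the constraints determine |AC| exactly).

|AC| = √(2969)  (≈ 54.4885)

|AB| ∈ {40}
|BC| ∈ {37}
|AC| ∈ {√(2969)}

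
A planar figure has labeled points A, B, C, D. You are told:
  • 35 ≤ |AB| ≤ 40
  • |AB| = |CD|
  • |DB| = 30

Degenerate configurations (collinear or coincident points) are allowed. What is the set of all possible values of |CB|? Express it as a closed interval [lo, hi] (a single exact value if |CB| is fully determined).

|CB| ∈ [5, 70]  (≈ [5.0000, 70.0000])

|AB| ∈ [35, 40]
|BD| ∈ {30}
|CD| ∈ [35, 40]
|AD| ∈ [5, 70]
|BC| ∈ [5, 70]
|AC| ∈ [0, 110]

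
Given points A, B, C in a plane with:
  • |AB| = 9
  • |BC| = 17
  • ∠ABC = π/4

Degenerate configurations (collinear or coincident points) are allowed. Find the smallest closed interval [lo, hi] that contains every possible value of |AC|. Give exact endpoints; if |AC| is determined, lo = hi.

|AB| ∈ {9}
|BC| ∈ {17}
|AC| ∈ {√(370 - 153·√(2))}

|AC| = √(370 - 153·√(2))  (≈ 12.3946)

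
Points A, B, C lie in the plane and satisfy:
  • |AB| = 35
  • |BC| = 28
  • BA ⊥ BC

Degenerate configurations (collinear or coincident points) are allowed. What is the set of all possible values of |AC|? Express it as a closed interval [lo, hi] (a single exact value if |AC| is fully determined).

|AB| ∈ {35}
|BC| ∈ {28}
|AC| ∈ {7·√(41)}

|AC| = 7·√(41)  (≈ 44.8219)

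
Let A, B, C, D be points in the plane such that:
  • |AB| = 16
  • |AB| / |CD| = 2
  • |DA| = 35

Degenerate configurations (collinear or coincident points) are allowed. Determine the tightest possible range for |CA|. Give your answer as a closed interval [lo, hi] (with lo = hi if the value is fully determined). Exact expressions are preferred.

|CA| ∈ [27, 43]  (≈ [27.0000, 43.0000])

|AB| ∈ {16}
|AD| ∈ {35}
|CD| ∈ {8}
|BD| ∈ [19, 51]
|AC| ∈ [27, 43]
|BC| ∈ [11, 59]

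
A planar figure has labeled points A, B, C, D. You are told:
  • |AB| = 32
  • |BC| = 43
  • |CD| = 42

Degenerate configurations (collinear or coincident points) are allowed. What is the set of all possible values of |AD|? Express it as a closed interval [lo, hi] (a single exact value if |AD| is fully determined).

|AD| ∈ [0, 117]  (≈ [0.0000, 117.0000])

|AB| ∈ {32}
|BC| ∈ {43}
|CD| ∈ {42}
|AC| ∈ [11, 75]
|BD| ∈ [1, 85]
|AD| ∈ [0, 117]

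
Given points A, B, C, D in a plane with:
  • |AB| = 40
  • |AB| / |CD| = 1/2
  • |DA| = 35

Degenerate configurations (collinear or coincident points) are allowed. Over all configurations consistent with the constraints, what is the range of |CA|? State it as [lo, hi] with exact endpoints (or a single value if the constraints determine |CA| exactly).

|CA| ∈ [45, 115]  (≈ [45.0000, 115.0000])

|AB| ∈ {40}
|AD| ∈ {35}
|CD| ∈ {80}
|BD| ∈ [5, 75]
|AC| ∈ [45, 115]
|BC| ∈ [5, 155]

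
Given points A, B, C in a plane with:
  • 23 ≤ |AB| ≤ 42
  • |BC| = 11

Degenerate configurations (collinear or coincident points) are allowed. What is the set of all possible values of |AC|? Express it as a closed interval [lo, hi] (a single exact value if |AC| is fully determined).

|AC| ∈ [12, 53]  (≈ [12.0000, 53.0000])

|AB| ∈ [23, 42]
|BC| ∈ {11}
|AC| ∈ [12, 53]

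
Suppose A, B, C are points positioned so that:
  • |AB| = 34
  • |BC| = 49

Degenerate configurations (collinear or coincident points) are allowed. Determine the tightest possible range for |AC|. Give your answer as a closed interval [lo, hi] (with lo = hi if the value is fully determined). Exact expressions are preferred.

|AB| ∈ {34}
|BC| ∈ {49}
|AC| ∈ [15, 83]

|AC| ∈ [15, 83]  (≈ [15.0000, 83.0000])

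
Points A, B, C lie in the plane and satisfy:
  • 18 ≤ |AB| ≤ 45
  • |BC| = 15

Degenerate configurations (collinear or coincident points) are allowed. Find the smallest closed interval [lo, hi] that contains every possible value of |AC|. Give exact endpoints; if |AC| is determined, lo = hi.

|AC| ∈ [3, 60]  (≈ [3.0000, 60.0000])

|AB| ∈ [18, 45]
|BC| ∈ {15}
|AC| ∈ [3, 60]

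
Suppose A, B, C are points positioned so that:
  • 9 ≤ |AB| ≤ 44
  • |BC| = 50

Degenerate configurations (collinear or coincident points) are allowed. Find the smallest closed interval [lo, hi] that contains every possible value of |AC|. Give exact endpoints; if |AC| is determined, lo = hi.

|AC| ∈ [6, 94]  (≈ [6.0000, 94.0000])

|AB| ∈ [9, 44]
|BC| ∈ {50}
|AC| ∈ [6, 94]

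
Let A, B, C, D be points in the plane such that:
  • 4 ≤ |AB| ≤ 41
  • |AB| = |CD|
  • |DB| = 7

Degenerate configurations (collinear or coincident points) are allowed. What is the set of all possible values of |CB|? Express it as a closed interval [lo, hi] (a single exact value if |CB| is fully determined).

|AB| ∈ [4, 41]
|BD| ∈ {7}
|CD| ∈ [4, 41]
|AD| ∈ [0, 48]
|BC| ∈ [0, 48]
|AC| ∈ [0, 89]

|CB| ∈ [0, 48]  (≈ [0.0000, 48.0000])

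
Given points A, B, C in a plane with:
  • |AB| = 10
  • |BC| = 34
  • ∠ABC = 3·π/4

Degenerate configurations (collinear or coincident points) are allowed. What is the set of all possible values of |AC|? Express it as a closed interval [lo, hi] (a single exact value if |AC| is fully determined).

|AB| ∈ {10}
|BC| ∈ {34}
|AC| ∈ {2·√(85·√(2) + 314)}

|AC| = 2·√(85·√(2) + 314)  (≈ 41.6753)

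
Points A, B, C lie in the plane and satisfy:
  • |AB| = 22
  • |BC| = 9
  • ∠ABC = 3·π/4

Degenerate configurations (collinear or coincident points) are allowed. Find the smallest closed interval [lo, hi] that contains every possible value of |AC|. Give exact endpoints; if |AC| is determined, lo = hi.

|AB| ∈ {22}
|BC| ∈ {9}
|AC| ∈ {√(198·√(2) + 565)}

|AC| = √(198·√(2) + 565)  (≈ 29.0691)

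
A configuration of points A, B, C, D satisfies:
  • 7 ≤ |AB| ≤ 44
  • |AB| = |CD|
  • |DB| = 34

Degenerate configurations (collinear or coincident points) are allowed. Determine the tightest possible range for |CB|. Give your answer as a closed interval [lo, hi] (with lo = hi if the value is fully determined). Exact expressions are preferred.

|CB| ∈ [0, 78]  (≈ [0.0000, 78.0000])

|AB| ∈ [7, 44]
|BD| ∈ {34}
|CD| ∈ [7, 44]
|AD| ∈ [0, 78]
|BC| ∈ [0, 78]
|AC| ∈ [0, 122]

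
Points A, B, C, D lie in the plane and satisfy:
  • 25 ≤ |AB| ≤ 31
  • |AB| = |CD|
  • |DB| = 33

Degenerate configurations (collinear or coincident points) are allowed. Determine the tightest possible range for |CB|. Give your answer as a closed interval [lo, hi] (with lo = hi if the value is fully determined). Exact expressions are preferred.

|CB| ∈ [2, 64]  (≈ [2.0000, 64.0000])

|AB| ∈ [25, 31]
|BD| ∈ {33}
|CD| ∈ [25, 31]
|AD| ∈ [2, 64]
|BC| ∈ [2, 64]
|AC| ∈ [0, 95]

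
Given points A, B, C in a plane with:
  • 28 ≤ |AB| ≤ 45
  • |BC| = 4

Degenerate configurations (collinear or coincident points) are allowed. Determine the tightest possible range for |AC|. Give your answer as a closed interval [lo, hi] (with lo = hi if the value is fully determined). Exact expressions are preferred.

|AB| ∈ [28, 45]
|BC| ∈ {4}
|AC| ∈ [24, 49]

|AC| ∈ [24, 49]  (≈ [24.0000, 49.0000])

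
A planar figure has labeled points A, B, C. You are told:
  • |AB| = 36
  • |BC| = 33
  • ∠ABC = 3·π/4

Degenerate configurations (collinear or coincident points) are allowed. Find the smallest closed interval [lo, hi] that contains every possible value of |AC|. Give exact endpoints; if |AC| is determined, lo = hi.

|AB| ∈ {36}
|BC| ∈ {33}
|AC| ∈ {3·√(132·√(2) + 265)}

|AC| = 3·√(132·√(2) + 265)  (≈ 63.7580)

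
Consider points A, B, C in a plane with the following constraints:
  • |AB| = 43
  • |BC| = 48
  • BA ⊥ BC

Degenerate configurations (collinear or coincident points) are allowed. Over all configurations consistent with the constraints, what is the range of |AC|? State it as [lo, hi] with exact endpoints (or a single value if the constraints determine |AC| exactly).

|AB| ∈ {43}
|BC| ∈ {48}
|AC| ∈ {√(4153)}

|AC| = √(4153)  (≈ 64.4438)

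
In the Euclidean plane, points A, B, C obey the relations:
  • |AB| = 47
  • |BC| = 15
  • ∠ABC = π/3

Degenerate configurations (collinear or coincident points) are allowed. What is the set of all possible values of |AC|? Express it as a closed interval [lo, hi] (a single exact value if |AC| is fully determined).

|AB| ∈ {47}
|BC| ∈ {15}
|AC| ∈ {√(1729)}

|AC| = √(1729)  (≈ 41.5812)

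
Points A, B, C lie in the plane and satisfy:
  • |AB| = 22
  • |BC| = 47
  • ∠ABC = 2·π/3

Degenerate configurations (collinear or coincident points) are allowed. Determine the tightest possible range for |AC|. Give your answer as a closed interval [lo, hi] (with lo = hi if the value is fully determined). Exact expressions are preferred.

|AB| ∈ {22}
|BC| ∈ {47}
|AC| ∈ {√(3727)}

|AC| = √(3727)  (≈ 61.0492)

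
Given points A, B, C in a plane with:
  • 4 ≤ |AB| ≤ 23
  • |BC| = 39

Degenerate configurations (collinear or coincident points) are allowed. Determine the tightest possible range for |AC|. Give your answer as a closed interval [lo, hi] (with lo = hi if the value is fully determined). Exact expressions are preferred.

|AC| ∈ [16, 62]  (≈ [16.0000, 62.0000])

|AB| ∈ [4, 23]
|BC| ∈ {39}
|AC| ∈ [16, 62]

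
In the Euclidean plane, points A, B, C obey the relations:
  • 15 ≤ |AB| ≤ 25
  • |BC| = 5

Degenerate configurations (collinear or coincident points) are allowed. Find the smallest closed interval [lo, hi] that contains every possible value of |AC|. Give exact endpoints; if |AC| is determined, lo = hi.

|AB| ∈ [15, 25]
|BC| ∈ {5}
|AC| ∈ [10, 30]

|AC| ∈ [10, 30]  (≈ [10.0000, 30.0000])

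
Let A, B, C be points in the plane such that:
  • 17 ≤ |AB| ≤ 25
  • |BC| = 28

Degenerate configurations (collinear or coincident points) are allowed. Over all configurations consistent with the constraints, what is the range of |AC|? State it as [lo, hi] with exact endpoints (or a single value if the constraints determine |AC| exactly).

|AB| ∈ [17, 25]
|BC| ∈ {28}
|AC| ∈ [3, 53]

|AC| ∈ [3, 53]  (≈ [3.0000, 53.0000])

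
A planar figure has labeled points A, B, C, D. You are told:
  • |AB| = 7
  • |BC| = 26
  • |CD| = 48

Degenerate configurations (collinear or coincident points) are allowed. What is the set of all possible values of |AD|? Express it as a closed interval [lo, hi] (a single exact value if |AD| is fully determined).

|AD| ∈ [15, 81]  (≈ [15.0000, 81.0000])

|AB| ∈ {7}
|BC| ∈ {26}
|CD| ∈ {48}
|AC| ∈ [19, 33]
|BD| ∈ [22, 74]
|AD| ∈ [15, 81]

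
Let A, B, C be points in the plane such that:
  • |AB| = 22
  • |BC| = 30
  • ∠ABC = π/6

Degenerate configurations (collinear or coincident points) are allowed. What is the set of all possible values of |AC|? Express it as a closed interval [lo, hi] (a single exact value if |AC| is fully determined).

|AB| ∈ {22}
|BC| ∈ {30}
|AC| ∈ {2·√(346 - 165·√(3))}

|AC| = 2·√(346 - 165·√(3))  (≈ 15.5192)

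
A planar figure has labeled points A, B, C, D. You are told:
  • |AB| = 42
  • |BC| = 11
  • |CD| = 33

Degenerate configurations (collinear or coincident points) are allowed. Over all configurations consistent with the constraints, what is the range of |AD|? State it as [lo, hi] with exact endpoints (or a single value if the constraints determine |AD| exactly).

|AB| ∈ {42}
|BC| ∈ {11}
|CD| ∈ {33}
|AC| ∈ [31, 53]
|BD| ∈ [22, 44]
|AD| ∈ [0, 86]

|AD| ∈ [0, 86]  (≈ [0.0000, 86.0000])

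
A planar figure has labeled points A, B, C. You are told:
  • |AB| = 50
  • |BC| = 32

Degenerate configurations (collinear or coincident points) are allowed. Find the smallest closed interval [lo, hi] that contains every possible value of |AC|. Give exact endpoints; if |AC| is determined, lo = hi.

|AB| ∈ {50}
|BC| ∈ {32}
|AC| ∈ [18, 82]

|AC| ∈ [18, 82]  (≈ [18.0000, 82.0000])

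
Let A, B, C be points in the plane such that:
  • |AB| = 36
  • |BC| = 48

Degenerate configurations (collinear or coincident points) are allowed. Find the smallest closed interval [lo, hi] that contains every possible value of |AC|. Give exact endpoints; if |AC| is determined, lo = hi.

|AC| ∈ [12, 84]  (≈ [12.0000, 84.0000])

|AB| ∈ {36}
|BC| ∈ {48}
|AC| ∈ [12, 84]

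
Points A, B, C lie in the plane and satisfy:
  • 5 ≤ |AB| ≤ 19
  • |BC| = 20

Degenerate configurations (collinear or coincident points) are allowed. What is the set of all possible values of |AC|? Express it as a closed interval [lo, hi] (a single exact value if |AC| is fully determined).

|AB| ∈ [5, 19]
|BC| ∈ {20}
|AC| ∈ [1, 39]

|AC| ∈ [1, 39]  (≈ [1.0000, 39.0000])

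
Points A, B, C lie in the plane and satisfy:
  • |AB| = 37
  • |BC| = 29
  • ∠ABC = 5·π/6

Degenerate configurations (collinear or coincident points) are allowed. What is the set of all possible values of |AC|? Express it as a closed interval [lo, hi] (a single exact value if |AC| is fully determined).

|AC| = √(1073·√(3) + 2210)  (≈ 63.7847)

|AB| ∈ {37}
|BC| ∈ {29}
|AC| ∈ {√(1073·√(3) + 2210)}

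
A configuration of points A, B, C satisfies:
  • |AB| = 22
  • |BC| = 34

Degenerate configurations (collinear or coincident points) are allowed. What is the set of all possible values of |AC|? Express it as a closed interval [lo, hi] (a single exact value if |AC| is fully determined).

|AC| ∈ [12, 56]  (≈ [12.0000, 56.0000])

|AB| ∈ {22}
|BC| ∈ {34}
|AC| ∈ [12, 56]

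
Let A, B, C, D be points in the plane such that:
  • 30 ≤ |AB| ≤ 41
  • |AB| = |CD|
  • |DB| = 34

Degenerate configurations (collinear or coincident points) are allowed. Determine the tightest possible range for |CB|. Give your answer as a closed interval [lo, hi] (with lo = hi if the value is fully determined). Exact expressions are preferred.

|AB| ∈ [30, 41]
|BD| ∈ {34}
|CD| ∈ [30, 41]
|AD| ∈ [0, 75]
|BC| ∈ [0, 75]
|AC| ∈ [0, 116]

|CB| ∈ [0, 75]  (≈ [0.0000, 75.0000])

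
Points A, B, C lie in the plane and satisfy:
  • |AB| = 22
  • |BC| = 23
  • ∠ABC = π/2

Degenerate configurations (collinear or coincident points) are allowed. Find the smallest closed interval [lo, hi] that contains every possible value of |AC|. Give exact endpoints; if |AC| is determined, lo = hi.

|AB| ∈ {22}
|BC| ∈ {23}
|AC| ∈ {√(1013)}

|AC| = √(1013)  (≈ 31.8277)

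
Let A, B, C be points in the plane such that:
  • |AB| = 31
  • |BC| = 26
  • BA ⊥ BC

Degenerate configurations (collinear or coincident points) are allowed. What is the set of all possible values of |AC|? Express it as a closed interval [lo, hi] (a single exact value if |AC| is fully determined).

|AB| ∈ {31}
|BC| ∈ {26}
|AC| ∈ {√(1637)}

|AC| = √(1637)  (≈ 40.4599)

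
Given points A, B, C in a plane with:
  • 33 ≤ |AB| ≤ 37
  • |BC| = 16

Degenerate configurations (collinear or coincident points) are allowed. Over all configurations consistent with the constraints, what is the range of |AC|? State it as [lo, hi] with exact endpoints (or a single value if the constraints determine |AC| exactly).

|AC| ∈ [17, 53]  (≈ [17.0000, 53.0000])

|AB| ∈ [33, 37]
|BC| ∈ {16}
|AC| ∈ [17, 53]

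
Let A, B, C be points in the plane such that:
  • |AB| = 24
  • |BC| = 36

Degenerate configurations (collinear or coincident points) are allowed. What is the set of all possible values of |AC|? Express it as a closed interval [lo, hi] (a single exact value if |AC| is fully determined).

|AB| ∈ {24}
|BC| ∈ {36}
|AC| ∈ [12, 60]

|AC| ∈ [12, 60]  (≈ [12.0000, 60.0000])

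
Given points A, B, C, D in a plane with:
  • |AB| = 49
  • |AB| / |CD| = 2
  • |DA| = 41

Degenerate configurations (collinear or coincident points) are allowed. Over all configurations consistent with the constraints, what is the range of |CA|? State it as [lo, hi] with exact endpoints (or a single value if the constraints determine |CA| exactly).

|AB| ∈ {49}
|AD| ∈ {41}
|CD| ∈ {49/2}
|BD| ∈ [8, 90]
|AC| ∈ [33/2, 131/2]
|BC| ∈ [0, 229/2]

|CA| ∈ [33/2, 131/2]  (≈ [16.5000, 65.5000])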